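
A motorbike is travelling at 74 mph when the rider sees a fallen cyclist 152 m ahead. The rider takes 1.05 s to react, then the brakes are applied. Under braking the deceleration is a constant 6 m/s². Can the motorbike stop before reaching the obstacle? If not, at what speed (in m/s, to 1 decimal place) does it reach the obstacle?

Yes — it stops about 26.1 m short of the obstacle, so it never reaches it

74 mph × 0.44704 = 33.0810 m/s.
Reaction distance = 33.0810 × 1.05 = 34.735 m.
Braking distance = v²/(2a) = 1094.353 / 12.000 = 91.196 m.
Total stopping distance = 34.735 + 91.196 = 125.931 m, vs 152 m available — it stops with 152 − 125.931 = 26.069 m to spare.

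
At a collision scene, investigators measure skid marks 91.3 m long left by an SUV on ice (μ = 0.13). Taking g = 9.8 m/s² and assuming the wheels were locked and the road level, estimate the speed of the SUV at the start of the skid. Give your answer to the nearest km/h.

Deceleration a = μg = 0.13 × 9.8 = 1.274 m/s².
v = √(2a·d) = √(2 × 1.274 × 91.3) = √232.632 = 15.2523 m/s.
= 15.2523 × 3.6 = 54.908 km/h.

Initial speed ≈ 55 km/h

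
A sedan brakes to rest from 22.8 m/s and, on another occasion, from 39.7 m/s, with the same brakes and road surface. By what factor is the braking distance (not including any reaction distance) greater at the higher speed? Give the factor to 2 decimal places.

Braking distance d = v²/(2a), so with a fixed, d ∝ v².
Factor = (39.7/22.8)² = 1.7412² = 3.0318.

Factor ≈ 3.03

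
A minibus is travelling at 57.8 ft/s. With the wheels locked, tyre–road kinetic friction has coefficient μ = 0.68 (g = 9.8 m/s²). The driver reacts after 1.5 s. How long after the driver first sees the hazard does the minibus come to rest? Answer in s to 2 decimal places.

57.8 ft/s × 0.3048 = 17.6174 m/s.
a = μg = 0.68 × 9.8 = 6.664 m/s².
Braking time = v/a = 17.6174 / 6.664 = 2.644 s.
Total = 1.5 + 2.644 = 4.144 s.

Total time ≈ 4.14 s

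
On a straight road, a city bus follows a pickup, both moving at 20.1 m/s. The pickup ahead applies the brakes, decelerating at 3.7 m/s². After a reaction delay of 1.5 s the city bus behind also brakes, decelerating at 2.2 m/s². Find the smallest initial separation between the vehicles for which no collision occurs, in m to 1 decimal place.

Minimum gap ≈ 67.4 m

Leader travels v²/(2a_L) = 404.010 / 7.400 = 54.596 m before stopping.
Follower covers v·t_r = 20.1000 × 1.5 = 30.150 m while reacting, then v²/(2a_F) = 404.010 / 4.400 = 91.820 m while braking, for a total of 30.150 + 91.820 = 121.970 m.
Since a_F ≤ a_L and the follower starts braking later, the follower is never slower than the leader, so the closest approach is when both have stopped.
Minimum gap = 121.970 − 54.596 = 67.374 m.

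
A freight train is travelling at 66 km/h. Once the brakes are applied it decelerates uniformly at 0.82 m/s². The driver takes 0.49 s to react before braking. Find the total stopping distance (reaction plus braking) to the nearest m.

66 km/h ÷ 3.6 = 18.3333 m/s.
Reaction distance = v·t_r = 18.3333 × 0.49 = 8.983 m.
Braking distance = v²/(2a) = 18.3333² / (2 × 0.820) = 336.110 / 1.640 = 204.945 m.
Total = 8.983 + 204.945 = 213.928 m.

Total stopping distance ≈ 214 m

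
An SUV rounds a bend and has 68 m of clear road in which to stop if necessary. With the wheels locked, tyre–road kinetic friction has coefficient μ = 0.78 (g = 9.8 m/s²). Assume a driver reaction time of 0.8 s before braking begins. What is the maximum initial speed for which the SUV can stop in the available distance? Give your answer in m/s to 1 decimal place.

a = μg = 0.78 × 9.8 = 7.644 m/s².
Stopping distance: v·t_r + v²/(2a) = 68 with t_r = 0.8 s and a = 7.644 m/s².
So v² + 12.230 v − 1039.58 = 0.
Positive root: v = −a·t_r + √((a·t_r)² + 2a·d) = −6.115 + √(37.393 + 1039.58) = 26.7023 m/s.

Maximum speed ≈ 26.7 m/s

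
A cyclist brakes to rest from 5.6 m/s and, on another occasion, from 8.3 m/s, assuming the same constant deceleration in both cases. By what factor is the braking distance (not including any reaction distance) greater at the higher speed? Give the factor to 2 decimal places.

Factor ≈ 2.20

Braking distance d = v²/(2a), so with a fixed, d ∝ v².
Factor = (8.3/5.6)² = 1.4821² = 2.1966.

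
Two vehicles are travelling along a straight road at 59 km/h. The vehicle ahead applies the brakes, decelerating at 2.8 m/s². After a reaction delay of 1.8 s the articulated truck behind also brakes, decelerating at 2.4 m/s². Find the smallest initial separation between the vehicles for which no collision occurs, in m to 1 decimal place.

Minimum gap ≈ 37.5 m

59 km/h ÷ 3.6 = 16.3889 m/s.
Leader travels v²/(2a_L) = 268.596 / 5.600 = 47.964 m before stopping.
Follower covers v·t_r = 16.3889 × 1.8 = 29.500 m while reacting, then v²/(2a_F) = 268.596 / 4.800 = 55.958 m while braking, for a total of 29.500 + 55.958 = 85.458 m.
Since a_F ≤ a_L and the follower starts braking later, the follower is never slower than the leader, so the closest approach is when both have stopped.
Minimum gap = 85.458 − 47.964 = 37.494 m.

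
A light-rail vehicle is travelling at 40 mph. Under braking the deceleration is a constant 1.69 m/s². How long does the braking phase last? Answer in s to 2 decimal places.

40 mph × 0.44704 = 17.8816 m/s.
Braking time = v/a = 17.8816 / 1.690 = 10.581 s.

Braking time ≈ 10.58 s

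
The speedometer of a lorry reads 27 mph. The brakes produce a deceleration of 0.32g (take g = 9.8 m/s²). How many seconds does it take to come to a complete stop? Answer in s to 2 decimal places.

27 mph × 0.44704 = 12.0701 m/s.
a = 0.32 × 9.8 = 3.136 m/s².
Braking time = v/a = 12.0701 / 3.136 = 3.849 s.

Braking time ≈ 3.85 s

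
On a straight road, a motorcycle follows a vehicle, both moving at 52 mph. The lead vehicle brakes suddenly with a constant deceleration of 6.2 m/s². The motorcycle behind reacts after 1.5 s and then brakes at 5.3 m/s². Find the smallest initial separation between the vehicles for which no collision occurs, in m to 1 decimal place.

Minimum gap ≈ 42.3 m

52 mph × 0.44704 = 23.2461 m/s.
Leader travels v²/(2a_L) = 540.381 / 12.400 = 43.579 m before stopping.
Follower covers v·t_r = 23.2461 × 1.5 = 34.869 m while reacting, then v²/(2a_F) = 540.381 / 10.600 = 50.979 m while braking, for a total of 34.869 + 50.979 = 85.848 m.
Since a_F ≤ a_L and the follower starts braking later, the follower is never slower than the leader, so the closest approach is when both have stopped.
Minimum gap = 85.848 − 43.579 = 42.269 m.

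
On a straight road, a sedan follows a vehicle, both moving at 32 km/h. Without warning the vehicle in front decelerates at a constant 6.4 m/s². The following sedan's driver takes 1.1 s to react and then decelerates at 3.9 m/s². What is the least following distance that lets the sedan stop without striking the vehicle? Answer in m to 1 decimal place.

Minimum gap ≈ 13.7 m

32 km/h ÷ 3.6 = 8.8889 m/s.
Leader travels v²/(2a_L) = 79.013 / 12.800 = 6.173 m before stopping.
Follower covers v·t_r = 8.8889 × 1.1 = 9.778 m while reacting, then v²/(2a_F) = 79.013 / 7.800 = 10.130 m while braking, for a total of 9.778 + 10.130 = 19.908 m.
Since a_F ≤ a_L and the follower starts braking later, the follower is never slower than the leader, so the closest approach is when both have stopped.
Minimum gap = 19.908 − 6.173 = 13.735 m.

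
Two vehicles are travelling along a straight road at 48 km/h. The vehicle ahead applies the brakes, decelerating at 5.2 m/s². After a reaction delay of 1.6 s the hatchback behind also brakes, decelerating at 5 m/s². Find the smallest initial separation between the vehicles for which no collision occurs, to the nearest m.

48 km/h ÷ 3.6 = 13.3333 m/s.
Leader travels v²/(2a_L) = 177.777 / 10.400 = 17.094 m before stopping.
Follower covers v·t_r = 13.3333 × 1.6 = 21.333 m while reacting, then v²/(2a_F) = 177.777 / 10.000 = 17.778 m while braking, for a total of 21.333 + 17.778 = 39.111 m.
Since a_F ≤ a_L and the follower starts braking later, the follower is never slower than the leader, so the closest approach is when both have stopped.
Minimum gap = 39.111 − 17.094 = 22.017 m.

Minimum gap ≈ 22 m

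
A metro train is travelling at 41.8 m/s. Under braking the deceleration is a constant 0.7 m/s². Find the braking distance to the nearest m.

Braking distance = v²/(2a) = 41.8000² / (2 × 0.700) = 1747.240 / 1.400 = 1248.029 m.

Braking distance ≈ 1248 m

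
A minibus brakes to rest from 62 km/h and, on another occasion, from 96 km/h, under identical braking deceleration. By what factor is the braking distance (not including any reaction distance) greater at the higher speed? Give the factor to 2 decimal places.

Braking distance d = v²/(2a), so with a fixed, d ∝ v².
Factor = (96/62)² = 1.5484² = 2.3975.

Factor ≈ 2.40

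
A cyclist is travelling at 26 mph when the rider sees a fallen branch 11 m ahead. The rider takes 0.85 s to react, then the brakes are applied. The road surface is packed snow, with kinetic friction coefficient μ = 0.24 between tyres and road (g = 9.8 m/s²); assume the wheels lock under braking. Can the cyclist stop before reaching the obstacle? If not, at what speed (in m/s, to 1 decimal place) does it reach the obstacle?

26 mph × 0.44704 = 11.6230 m/s.
a = μg = 0.24 × 9.8 = 2.352 m/s².
Reaction distance = 11.6230 × 0.85 = 9.880 m.
Braking distance needed to stop: v²/(2a) = 135.094 / 4.704 = 28.719 m, so total needed = 9.880 + 28.719 = 38.599 m > 11 m — it cannot stop.
Distance remaining when braking begins: 11 − 9.880 = 1.120 m.
v² = v₀² − 2a·d = 135.094 − 2 × 2.352 × 1.120 = 129.826 m²/s².
v = √129.826 = 11.394 m/s.

No — it strikes the obstacle at 11.4 m/s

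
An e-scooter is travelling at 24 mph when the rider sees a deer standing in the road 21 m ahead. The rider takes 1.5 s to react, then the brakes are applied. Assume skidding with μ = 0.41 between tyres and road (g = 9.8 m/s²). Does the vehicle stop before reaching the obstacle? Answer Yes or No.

No

24 mph × 0.44704 = 10.7290 m/s.
a = μg = 0.41 × 9.8 = 4.018 m/s².
Reaction distance = 10.7290 × 1.5 = 16.093 m.
Braking distance = v²/(2a) = 115.111 / 8.036 = 14.324 m.
Total stopping distance = 16.093 + 14.324 = 30.417 m, vs 21 m available — it cannot stop in time and overshoots by 30.417 − 21 = 9.417 m.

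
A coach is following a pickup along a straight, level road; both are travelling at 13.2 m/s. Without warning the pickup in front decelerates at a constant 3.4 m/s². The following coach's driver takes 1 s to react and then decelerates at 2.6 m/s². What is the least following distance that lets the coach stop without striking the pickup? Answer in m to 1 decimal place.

Minimum gap ≈ 21.1 m

Leader travels v²/(2a_L) = 174.240 / 6.800 = 25.624 m before stopping.
Follower covers v·t_r = 13.2000 × 1 = 13.200 m while reacting, then v²/(2a_F) = 174.240 / 5.200 = 33.508 m while braking, for a total of 13.200 + 33.508 = 46.708 m.
Since a_F ≤ a_L and the follower starts braking later, the follower is never slower than the leader, so the closest approach is when both have stopped.
Minimum gap = 46.708 − 25.624 = 21.084 m.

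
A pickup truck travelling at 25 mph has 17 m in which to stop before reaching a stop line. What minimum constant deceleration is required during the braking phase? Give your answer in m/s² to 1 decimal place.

25 mph × 0.44704 = 11.1760 m/s.
v² = 2a·d ⇒ a = v²/(2d) = 11.1760² / (2 × 17.000) = 124.903 / 34.000 = 3.6736 m/s².

Required deceleration ≈ 3.7 m/s²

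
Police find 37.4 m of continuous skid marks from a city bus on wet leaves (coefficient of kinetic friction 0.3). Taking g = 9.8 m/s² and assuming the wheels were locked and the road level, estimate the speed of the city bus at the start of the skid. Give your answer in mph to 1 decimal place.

Initial speed ≈ 33.2 mph

Deceleration a = μg = 0.3 × 9.8 = 2.940 m/s².
v = √(2a·d) = √(2 × 2.940 × 37.4) = √219.912 = 14.8294 m/s.
= 14.8294 ÷ 0.44704 = 33.172 mph.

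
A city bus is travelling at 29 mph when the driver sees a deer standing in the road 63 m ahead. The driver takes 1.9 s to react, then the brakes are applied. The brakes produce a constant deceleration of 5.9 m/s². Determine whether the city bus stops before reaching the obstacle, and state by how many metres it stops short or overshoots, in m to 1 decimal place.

Yes — it stops 24.1 m short of the obstacle

29 mph × 0.44704 = 12.9642 m/s.
Reaction distance = 12.9642 × 1.9 = 24.632 m.
Braking distance = v²/(2a) = 168.070 / 11.800 = 14.243 m.
Total stopping distance = 24.632 + 14.243 = 38.875 m, vs 63 m available — it stops with 63 − 38.875 = 24.125 m to spare.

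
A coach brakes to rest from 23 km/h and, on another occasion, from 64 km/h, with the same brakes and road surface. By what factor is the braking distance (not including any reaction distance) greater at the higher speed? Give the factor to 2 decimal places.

Braking distance d = v²/(2a), so with a fixed, d ∝ v².
Factor = (64/23)² = 2.7826² = 7.7429.

Factor ≈ 7.74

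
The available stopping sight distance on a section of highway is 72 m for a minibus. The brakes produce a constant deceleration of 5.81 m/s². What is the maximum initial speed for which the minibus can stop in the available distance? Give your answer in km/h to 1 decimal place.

Maximum speed ≈ 104.1 km/h

v²/(2a) = d ⇒ v = √(2 × 5.810 × 72) = √836.64 = 28.9247 m/s.
28.9247 m/s × 3.6 = 104.129 km/h.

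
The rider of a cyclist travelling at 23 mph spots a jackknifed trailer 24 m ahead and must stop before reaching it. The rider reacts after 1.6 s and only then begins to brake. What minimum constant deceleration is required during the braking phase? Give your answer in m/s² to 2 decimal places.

Required deceleration ≈ 7.00 m/s²

23 mph × 0.44704 = 10.2819 m/s.
Distance covered during reaction = 10.2819 × 1.6 = 16.451 m.
Distance available for braking: 24 − 16.451 = 7.549 m.
v² = 2a·d ⇒ a = v²/(2d) = 10.2819² / (2 × 7.549) = 105.717 / 15.098 = 7.0021 m/s².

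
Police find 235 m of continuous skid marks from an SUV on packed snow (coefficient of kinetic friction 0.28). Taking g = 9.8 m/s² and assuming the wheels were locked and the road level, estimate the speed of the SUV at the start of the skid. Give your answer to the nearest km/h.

Deceleration a = μg = 0.28 × 9.8 = 2.744 m/s².
v = √(2a·d) = √(2 × 2.744 × 235) = √1289.680 = 35.9121 m/s.
= 35.9121 × 3.6 = 129.284 km/h.

Initial speed ≈ 129 km/h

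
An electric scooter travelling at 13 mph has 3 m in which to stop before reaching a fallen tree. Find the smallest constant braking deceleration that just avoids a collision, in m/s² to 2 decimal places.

Required deceleration ≈ 5.63 m/s²

13 mph × 0.44704 = 5.8115 m/s.
v² = 2a·d ⇒ a = v²/(2d) = 5.8115² / (2 × 3.000) = 33.774 / 6.000 = 5.6290 m/s².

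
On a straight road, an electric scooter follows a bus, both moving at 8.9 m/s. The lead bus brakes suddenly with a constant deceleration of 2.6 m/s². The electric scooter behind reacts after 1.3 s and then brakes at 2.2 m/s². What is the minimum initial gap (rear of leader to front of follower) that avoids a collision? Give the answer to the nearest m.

Leader travels v²/(2a_L) = 79.210 / 5.200 = 15.233 m before stopping.
Follower covers v·t_r = 8.9000 × 1.3 = 11.570 m while reacting, then v²/(2a_F) = 79.210 / 4.400 = 18.002 m while braking, for a total of 11.570 + 18.002 = 29.572 m.
Since a_F ≤ a_L and the follower starts braking later, the follower is never slower than the leader, so the closest approach is when both have stopped.
Minimum gap = 29.572 − 15.233 = 14.339 m.

Minimum gap ≈ 14 m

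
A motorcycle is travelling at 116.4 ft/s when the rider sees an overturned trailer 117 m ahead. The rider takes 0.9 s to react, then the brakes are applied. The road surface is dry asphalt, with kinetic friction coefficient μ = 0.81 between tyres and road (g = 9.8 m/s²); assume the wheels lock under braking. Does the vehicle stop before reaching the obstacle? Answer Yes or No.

Yes

116.4 ft/s × 0.3048 = 35.4787 m/s.
a = μg = 0.81 × 9.8 = 7.938 m/s².
Reaction distance = 35.4787 × 0.9 = 31.931 m.
Braking distance = v²/(2a) = 1258.738 / 15.876 = 79.286 m.
Total stopping distance = 31.931 + 79.286 = 111.217 m, vs 117 m available — it stops with 117 − 111.217 = 5.783 m to spare.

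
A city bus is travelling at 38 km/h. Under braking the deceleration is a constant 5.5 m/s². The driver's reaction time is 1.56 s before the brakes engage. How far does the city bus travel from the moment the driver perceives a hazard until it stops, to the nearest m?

38 km/h ÷ 3.6 = 10.5556 m/s.
Reaction distance = v·t_r = 10.5556 × 1.56 = 16.467 m.
Braking distance = v²/(2a) = 10.5556² / (2 × 5.500) = 111.421 / 11.000 = 10.129 m.
Total = 16.467 + 10.129 = 26.596 m.

Total stopping distance ≈ 27 m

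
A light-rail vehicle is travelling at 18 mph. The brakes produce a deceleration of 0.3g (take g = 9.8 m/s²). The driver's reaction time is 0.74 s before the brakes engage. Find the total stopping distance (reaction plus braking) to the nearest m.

18 mph × 0.44704 = 8.0467 m/s.
a = 0.3 × 9.8 = 2.940 m/s².
Reaction distance = v·t_r = 8.0467 × 0.74 = 5.955 m.
Braking distance = v²/(2a) = 8.0467² / (2 × 2.940) = 64.749 / 5.880 = 11.012 m.
Total = 5.955 + 11.012 = 16.967 m.

Total stopping distance ≈ 17 m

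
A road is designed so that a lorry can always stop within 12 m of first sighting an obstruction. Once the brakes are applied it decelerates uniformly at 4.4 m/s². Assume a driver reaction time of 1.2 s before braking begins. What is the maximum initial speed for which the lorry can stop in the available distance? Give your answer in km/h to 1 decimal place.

Stopping distance: v·t_r + v²/(2a) = 12 with t_r = 1.2 s and a = 4.400 m/s².
So v² + 10.560 v − 105.60 = 0.
Positive root: v = −a·t_r + √((a·t_r)² + 2a·d) = −5.280 + √(27.878 + 105.60) = 6.2733 m/s.
6.2733 m/s × 3.6 = 22.584 km/h.

Maximum speed ≈ 22.6 km/h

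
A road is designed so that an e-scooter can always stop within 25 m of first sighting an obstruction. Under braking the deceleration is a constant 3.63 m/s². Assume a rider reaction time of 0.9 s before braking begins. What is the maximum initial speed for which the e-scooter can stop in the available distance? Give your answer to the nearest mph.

Stopping distance: v·t_r + v²/(2a) = 25 with t_r = 0.9 s and a = 3.630 m/s².
So v² + 6.534 v − 181.50 = 0.
Positive root: v = −a·t_r + √((a·t_r)² + 2a·d) = −3.267 + √(10.673 + 181.50) = 10.5956 m/s.
10.5956 m/s ÷ 0.44704 = 23.702 mph.

Maximum speed ≈ 24 mph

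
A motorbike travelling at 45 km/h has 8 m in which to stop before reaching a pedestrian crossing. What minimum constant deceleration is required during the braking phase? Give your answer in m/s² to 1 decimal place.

45 km/h ÷ 3.6 = 12.5000 m/s.
v² = 2a·d ⇒ a = v²/(2d) = 12.5000² / (2 × 8.000) = 156.250 / 16.000 = 9.7656 m/s².

Required deceleration ≈ 9.8 m/s²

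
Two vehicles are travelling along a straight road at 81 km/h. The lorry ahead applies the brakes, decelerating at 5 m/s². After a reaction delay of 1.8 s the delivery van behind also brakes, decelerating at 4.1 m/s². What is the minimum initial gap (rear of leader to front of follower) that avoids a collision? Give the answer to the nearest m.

Minimum gap ≈ 52 m

81 km/h ÷ 3.6 = 22.5000 m/s.
Leader travels v²/(2a_L) = 506.250 / 10.000 = 50.625 m before stopping.
Follower covers v·t_r = 22.5000 × 1.8 = 40.500 m while reacting, then v²/(2a_F) = 506.250 / 8.200 = 61.738 m while braking, for a total of 40.500 + 61.738 = 102.238 m.
Since a_F ≤ a_L and the follower starts braking later, the follower is never slower than the leader, so the closest approach is when both have stopped.
Minimum gap = 102.238 − 50.625 = 51.613 m.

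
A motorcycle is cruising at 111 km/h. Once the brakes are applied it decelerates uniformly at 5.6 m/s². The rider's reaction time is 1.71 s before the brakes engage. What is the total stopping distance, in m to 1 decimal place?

Total stopping distance ≈ 137.6 m

111 km/h ÷ 3.6 = 30.8333 m/s.
Reaction distance = v·t_r = 30.8333 × 1.71 = 52.725 m.
Braking distance = v²/(2a) = 30.8333² / (2 × 5.600) = 950.692 / 11.200 = 84.883 m.
Total = 52.725 + 84.883 = 137.608 m.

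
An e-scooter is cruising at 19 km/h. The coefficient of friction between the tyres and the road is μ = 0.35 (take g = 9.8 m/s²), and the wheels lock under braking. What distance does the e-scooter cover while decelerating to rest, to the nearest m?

19 km/h ÷ 3.6 = 5.2778 m/s.
a = μg = 0.35 × 9.8 = 3.430 m/s².
Braking distance = v²/(2a) = 5.2778² / (2 × 3.430) = 27.855 / 6.860 = 4.060 m.

Braking distance ≈ 4 m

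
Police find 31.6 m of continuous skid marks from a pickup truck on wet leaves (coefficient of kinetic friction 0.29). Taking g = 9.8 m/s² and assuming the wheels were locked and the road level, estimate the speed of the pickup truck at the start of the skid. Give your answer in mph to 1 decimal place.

Initial speed ≈ 30.0 mph

Deceleration a = μg = 0.29 × 9.8 = 2.842 m/s².
v = √(2a·d) = √(2 × 2.842 × 31.6) = √179.614 = 13.4020 m/s.
= 13.4020 ÷ 0.44704 = 29.979 mph.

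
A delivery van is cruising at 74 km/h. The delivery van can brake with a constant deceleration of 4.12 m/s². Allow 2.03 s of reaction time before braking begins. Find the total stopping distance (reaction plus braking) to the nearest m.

Total stopping distance ≈ 93 m

74 km/h ÷ 3.6 = 20.5556 m/s.
Reaction distance = v·t_r = 20.5556 × 2.03 = 41.728 m.
Braking distance = v²/(2a) = 20.5556² / (2 × 4.120) = 422.533 / 8.240 = 51.278 m.
Total = 41.728 + 51.278 = 93.006 m.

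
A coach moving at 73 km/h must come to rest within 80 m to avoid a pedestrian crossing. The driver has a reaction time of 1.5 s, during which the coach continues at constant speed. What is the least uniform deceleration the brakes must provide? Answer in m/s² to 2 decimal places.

Required deceleration ≈ 4.15 m/s²

73 km/h ÷ 3.6 = 20.2778 m/s.
Distance covered during reaction = 20.2778 × 1.5 = 30.417 m.
Distance available for braking: 80 − 30.417 = 49.583 m.
v² = 2a·d ⇒ a = v²/(2d) = 20.2778² / (2 × 49.583) = 411.189 / 99.166 = 4.1465 m/s².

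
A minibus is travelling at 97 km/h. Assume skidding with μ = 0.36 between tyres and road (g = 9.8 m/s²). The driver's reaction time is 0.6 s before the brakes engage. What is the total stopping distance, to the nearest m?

97 km/h ÷ 3.6 = 26.9444 m/s.
a = μg = 0.36 × 9.8 = 3.528 m/s².
Reaction distance = v·t_r = 26.9444 × 0.6 = 16.167 m.
Braking distance = v²/(2a) = 26.9444² / (2 × 3.528) = 726.001 / 7.056 = 102.891 m.
Total = 16.167 + 102.891 = 119.058 m.

Total stopping distance ≈ 119 m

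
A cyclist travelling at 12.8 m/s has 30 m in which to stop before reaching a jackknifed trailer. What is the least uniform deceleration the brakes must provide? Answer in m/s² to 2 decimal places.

Required deceleration ≈ 2.73 m/s²

v² = 2a·d ⇒ a = v²/(2d) = 12.8000² / (2 × 30.000) = 163.840 / 60.000 = 2.7307 m/s².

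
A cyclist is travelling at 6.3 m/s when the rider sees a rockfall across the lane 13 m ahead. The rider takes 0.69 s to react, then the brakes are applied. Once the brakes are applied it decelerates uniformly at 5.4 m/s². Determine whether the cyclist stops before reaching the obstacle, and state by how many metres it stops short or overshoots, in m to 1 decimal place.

Reaction distance = 6.3000 × 0.69 = 4.347 m.
Braking distance = v²/(2a) = 39.690 / 10.800 = 3.675 m.
Total stopping distance = 4.347 + 3.675 = 8.022 m, vs 13 m available — it stops with 13 − 8.022 = 4.978 m to spare.

Yes — it stops 5.0 m short of the obstacle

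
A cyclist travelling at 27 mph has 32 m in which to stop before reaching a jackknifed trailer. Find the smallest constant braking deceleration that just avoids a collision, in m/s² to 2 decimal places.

Required deceleration ≈ 2.28 m/s²

27 mph × 0.44704 = 12.0701 m/s.
v² = 2a·d ⇒ a = v²/(2d) = 12.0701² / (2 × 32.000) = 145.687 / 64.000 = 2.2764 m/s².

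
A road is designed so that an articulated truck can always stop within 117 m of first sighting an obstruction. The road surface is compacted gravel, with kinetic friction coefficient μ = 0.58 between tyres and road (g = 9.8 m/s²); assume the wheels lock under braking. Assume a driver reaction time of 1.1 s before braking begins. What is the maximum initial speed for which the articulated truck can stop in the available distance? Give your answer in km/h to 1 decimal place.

Maximum speed ≈ 110.7 km/h

a = μg = 0.58 × 9.8 = 5.684 m/s².
Stopping distance: v·t_r + v²/(2a) = 117 with t_r = 1.1 s and a = 5.684 m/s².
So v² + 12.505 v − 1330.06 = 0.
Positive root: v = −a·t_r + √((a·t_r)² + 2a·d) = −6.252 + √(39.088 + 1330.06) = 30.7500 m/s.
30.7500 m/s × 3.6 = 110.700 km/h.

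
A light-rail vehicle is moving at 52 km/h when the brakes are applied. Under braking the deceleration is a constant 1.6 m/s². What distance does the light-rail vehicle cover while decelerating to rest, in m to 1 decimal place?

Braking distance ≈ 65.2 m

52 km/h ÷ 3.6 = 14.4444 m/s.
Braking distance = v²/(2a) = 14.4444² / (2 × 1.600) = 208.641 / 3.200 = 65.200 m.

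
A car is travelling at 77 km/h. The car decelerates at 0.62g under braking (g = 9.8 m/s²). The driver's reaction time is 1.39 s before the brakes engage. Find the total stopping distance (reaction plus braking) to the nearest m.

Total stopping distance ≈ 67 m

77 km/h ÷ 3.6 = 21.3889 m/s.
a = 0.62 × 9.8 = 6.076 m/s².
Reaction distance = v·t_r = 21.3889 × 1.39 = 29.731 m.
Braking distance = v²/(2a) = 21.3889² / (2 × 6.076) = 457.485 / 12.152 = 37.647 m.
Total = 29.731 + 37.647 = 67.378 m.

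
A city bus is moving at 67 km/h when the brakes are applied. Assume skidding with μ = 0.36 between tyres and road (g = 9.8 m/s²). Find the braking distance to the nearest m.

Braking distance ≈ 49 m

67 km/h ÷ 3.6 = 18.6111 m/s.
a = μg = 0.36 × 9.8 = 3.528 m/s².
Braking distance = v²/(2a) = 18.6111² / (2 × 3.528) = 346.373 / 7.056 = 49.089 m.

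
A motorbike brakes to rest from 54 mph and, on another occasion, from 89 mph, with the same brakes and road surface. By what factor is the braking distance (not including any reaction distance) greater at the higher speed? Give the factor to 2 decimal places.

Factor ≈ 2.72

Braking distance d = v²/(2a), so with a fixed, d ∝ v².
Factor = (89/54)² = 1.6481² = 2.7162.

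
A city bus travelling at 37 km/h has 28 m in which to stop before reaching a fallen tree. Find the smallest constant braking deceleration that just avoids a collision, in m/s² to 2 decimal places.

37 km/h ÷ 3.6 = 10.2778 m/s.
v² = 2a·d ⇒ a = v²/(2d) = 10.2778² / (2 × 28.000) = 105.633 / 56.000 = 1.8863 m/s².

Required deceleration ≈ 1.89 m/s²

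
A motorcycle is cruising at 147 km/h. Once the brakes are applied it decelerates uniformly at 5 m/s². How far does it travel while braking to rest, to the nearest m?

147 km/h ÷ 3.6 = 40.8333 m/s.
Braking distance = v²/(2a) = 40.8333² / (2 × 5.000) = 1667.358 / 10.000 = 166.736 m.

Braking distance ≈ 167 m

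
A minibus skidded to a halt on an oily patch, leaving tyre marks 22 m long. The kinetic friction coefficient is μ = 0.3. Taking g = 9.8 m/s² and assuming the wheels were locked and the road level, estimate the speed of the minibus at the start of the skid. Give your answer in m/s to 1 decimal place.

Initial speed ≈ 11.4 m/s

Deceleration a = μg = 0.3 × 9.8 = 2.940 m/s².
v = √(2a·d) = √(2 × 2.940 × 22) = √129.360 = 11.3737 m/s.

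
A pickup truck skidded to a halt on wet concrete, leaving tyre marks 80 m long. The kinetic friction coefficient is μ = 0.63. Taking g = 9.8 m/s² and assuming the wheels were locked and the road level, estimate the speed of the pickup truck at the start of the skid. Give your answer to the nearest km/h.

Deceleration a = μg = 0.63 × 9.8 = 6.174 m/s².
v = √(2a·d) = √(2 × 6.174 × 80) = √987.840 = 31.4299 m/s.
= 31.4299 × 3.6 = 113.148 km/h.

Initial speed ≈ 113 km/h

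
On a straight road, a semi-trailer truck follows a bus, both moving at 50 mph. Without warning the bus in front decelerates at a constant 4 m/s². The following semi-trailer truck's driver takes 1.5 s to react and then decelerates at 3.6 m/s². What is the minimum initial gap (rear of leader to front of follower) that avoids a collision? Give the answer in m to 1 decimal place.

50 mph × 0.44704 = 22.3520 m/s.
Leader travels v²/(2a_L) = 499.612 / 8.000 = 62.452 m before stopping.
Follower covers v·t_r = 22.3520 × 1.5 = 33.528 m while reacting, then v²/(2a_F) = 499.612 / 7.200 = 69.391 m while braking, for a total of 33.528 + 69.391 = 102.919 m.
Since a_F ≤ a_L and the follower starts braking later, the follower is never slower than the leader, so the closest approach is when both have stopped.
Minimum gap = 102.919 − 62.452 = 40.467 m.

Minimum gap ≈ 40.5 m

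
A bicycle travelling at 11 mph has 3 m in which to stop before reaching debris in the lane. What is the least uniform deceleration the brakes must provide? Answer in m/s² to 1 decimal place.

11 mph × 0.44704 = 4.9174 m/s.
v² = 2a·d ⇒ a = v²/(2d) = 4.9174² / (2 × 3.000) = 24.181 / 6.000 = 4.0302 m/s².

Required deceleration ≈ 4.0 m/s²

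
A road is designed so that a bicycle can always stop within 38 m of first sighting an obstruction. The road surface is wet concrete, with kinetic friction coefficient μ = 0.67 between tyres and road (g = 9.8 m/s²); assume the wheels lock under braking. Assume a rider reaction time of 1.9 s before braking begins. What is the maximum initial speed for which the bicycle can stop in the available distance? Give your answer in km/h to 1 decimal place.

Maximum speed ≈ 47.2 km/h

a = μg = 0.67 × 9.8 = 6.566 m/s².
Stopping distance: v·t_r + v²/(2a) = 38 with t_r = 1.9 s and a = 6.566 m/s².
So v² + 24.951 v − 499.02 = 0.
Positive root: v = −a·t_r + √((a·t_r)² + 2a·d) = −12.475 + √(155.626 + 499.02) = 13.1111 m/s.
13.1111 m/s × 3.6 = 47.200 km/h.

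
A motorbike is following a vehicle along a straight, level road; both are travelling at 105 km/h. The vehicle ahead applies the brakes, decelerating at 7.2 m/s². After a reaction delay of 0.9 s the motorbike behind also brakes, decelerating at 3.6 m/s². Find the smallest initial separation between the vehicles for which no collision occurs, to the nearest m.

Minimum gap ≈ 85 m

105 km/h ÷ 3.6 = 29.1667 m/s.
Leader travels v²/(2a_L) = 850.696 / 14.400 = 59.076 m before stopping.
Follower covers v·t_r = 29.1667 × 0.9 = 26.250 m while reacting, then v²/(2a_F) = 850.696 / 7.200 = 118.152 m while braking, for a total of 26.250 + 118.152 = 144.402 m.
Since a_F ≤ a_L and the follower starts braking later, the follower is never slower than the leader, so the closest approach is when both have stopped.
Minimum gap = 144.402 − 59.076 = 85.326 m.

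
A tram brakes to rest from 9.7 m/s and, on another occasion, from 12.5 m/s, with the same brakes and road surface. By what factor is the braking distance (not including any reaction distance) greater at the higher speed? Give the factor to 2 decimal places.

Factor ≈ 1.66

Braking distance d = v²/(2a), so with a fixed, d ∝ v².
Factor = (12.5/9.7)² = 1.2887² = 1.6607.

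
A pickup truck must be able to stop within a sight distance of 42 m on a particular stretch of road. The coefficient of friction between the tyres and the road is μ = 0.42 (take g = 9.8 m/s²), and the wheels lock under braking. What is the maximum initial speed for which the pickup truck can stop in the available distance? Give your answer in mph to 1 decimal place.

a = μg = 0.42 × 9.8 = 4.116 m/s².
v²/(2a) = d ⇒ v = √(2 × 4.116 × 42) = √345.74 = 18.5941 m/s.
18.5941 m/s ÷ 0.44704 = 41.594 mph.

Maximum speed ≈ 41.6 mph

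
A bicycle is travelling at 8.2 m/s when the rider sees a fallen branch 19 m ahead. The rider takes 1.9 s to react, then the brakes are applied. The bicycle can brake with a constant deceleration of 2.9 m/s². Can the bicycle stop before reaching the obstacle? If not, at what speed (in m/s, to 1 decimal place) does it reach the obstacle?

Reaction distance = 8.2000 × 1.9 = 15.580 m.
Braking distance needed to stop: v²/(2a) = 67.240 / 5.800 = 11.593 m, so total needed = 15.580 + 11.593 = 27.173 m > 19 m — it cannot stop.
Distance remaining when braking begins: 19 − 15.580 = 3.420 m.
v² = v₀² − 2a·d = 67.240 − 2 × 2.900 × 3.420 = 47.404 m²/s².
v = √47.404 = 6.885 m/s.

No — it strikes the obstacle at 6.9 m/s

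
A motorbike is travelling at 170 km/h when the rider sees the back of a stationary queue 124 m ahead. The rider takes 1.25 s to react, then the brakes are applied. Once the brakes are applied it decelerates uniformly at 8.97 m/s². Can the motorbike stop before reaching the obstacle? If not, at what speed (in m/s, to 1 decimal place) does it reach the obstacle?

170 km/h ÷ 3.6 = 47.2222 m/s.
Reaction distance = 47.2222 × 1.25 = 59.028 m.
Braking distance needed to stop: v²/(2a) = 2229.936 / 17.940 = 124.300 m, so total needed = 59.028 + 124.300 = 183.328 m > 124 m — it cannot stop.
Distance remaining when braking begins: 124 − 59.028 = 64.972 m.
v² = v₀² − 2a·d = 2229.936 − 2 × 8.970 × 64.972 = 1064.338 m²/s².
v = √1064.338 = 32.624 m/s.

No — it strikes the obstacle at 32.6 m/s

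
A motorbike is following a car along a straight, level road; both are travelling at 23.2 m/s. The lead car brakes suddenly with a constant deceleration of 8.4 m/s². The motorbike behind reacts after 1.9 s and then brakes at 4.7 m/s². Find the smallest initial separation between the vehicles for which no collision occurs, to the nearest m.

Leader travels v²/(2a_L) = 538.240 / 16.800 = 32.038 m before stopping.
Follower covers v·t_r = 23.2000 × 1.9 = 44.080 m while reacting, then v²/(2a_F) = 538.240 / 9.400 = 57.260 m while braking, for a total of 44.080 + 57.260 = 101.340 m.
Since a_F ≤ a_L and the follower starts braking later, the follower is never slower than the leader, so the closest approach is when both have stopped.
Minimum gap = 101.340 − 32.038 = 69.302 m.

Minimum gap ≈ 69 m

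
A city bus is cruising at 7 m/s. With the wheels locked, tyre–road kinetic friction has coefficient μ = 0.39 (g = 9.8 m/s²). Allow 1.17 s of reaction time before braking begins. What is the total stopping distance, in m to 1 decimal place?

a = μg = 0.39 × 9.8 = 3.822 m/s².
Reaction distance = v·t_r = 7.0000 × 1.17 = 8.190 m.
Braking distance = v²/(2a) = 7.0000² / (2 × 3.822) = 49.000 / 7.644 = 6.410 m.
Total = 8.190 + 6.410 = 14.600 m.

Total stopping distance ≈ 14.6 m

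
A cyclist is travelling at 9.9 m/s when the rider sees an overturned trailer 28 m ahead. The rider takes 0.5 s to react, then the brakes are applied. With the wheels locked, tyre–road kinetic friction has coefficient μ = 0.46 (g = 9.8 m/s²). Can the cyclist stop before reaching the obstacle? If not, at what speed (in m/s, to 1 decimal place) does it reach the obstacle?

Yes — it stops about 12.2 m short of the obstacle, so it never reaches it

a = μg = 0.46 × 9.8 = 4.508 m/s².
Reaction distance = 9.9000 × 0.5 = 4.950 m.
Braking distance = v²/(2a) = 98.010 / 9.016 = 10.871 m.
Total stopping distance = 4.950 + 10.871 = 15.821 m, vs 28 m available — it stops with 28 − 15.821 = 12.179 m to spare.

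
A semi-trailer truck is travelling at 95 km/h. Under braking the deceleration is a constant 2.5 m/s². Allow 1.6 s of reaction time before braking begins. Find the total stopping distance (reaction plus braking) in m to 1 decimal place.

95 km/h ÷ 3.6 = 26.3889 m/s.
Reaction distance = v·t_r = 26.3889 × 1.6 = 42.222 m.
Braking distance = v²/(2a) = 26.3889² / (2 × 2.500) = 696.374 / 5.000 = 139.275 m.
Total = 42.222 + 139.275 = 181.497 m.

Total stopping distance ≈ 181.5 m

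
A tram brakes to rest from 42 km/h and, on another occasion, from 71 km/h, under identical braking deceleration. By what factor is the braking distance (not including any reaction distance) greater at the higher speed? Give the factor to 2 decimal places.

Factor ≈ 2.86

Braking distance d = v²/(2a), so with a fixed, d ∝ v².
Factor = (71/42)² = 1.6905² = 2.8578.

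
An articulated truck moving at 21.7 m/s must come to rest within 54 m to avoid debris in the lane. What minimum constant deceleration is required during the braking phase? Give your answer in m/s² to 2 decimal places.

v² = 2a·d ⇒ a = v²/(2d) = 21.7000² / (2 × 54.000) = 470.890 / 108.000 = 4.3601 m/s².

Required deceleration ≈ 4.36 m/s²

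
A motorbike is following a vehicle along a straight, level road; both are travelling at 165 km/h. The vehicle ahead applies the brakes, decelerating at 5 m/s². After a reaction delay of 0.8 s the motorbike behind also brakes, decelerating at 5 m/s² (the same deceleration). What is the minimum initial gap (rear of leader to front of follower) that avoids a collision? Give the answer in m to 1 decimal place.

Minimum gap ≈ 36.7 m

165 km/h ÷ 3.6 = 45.8333 m/s.
Leader travels v²/(2a_L) = 2100.691 / 10.000 = 210.069 m before stopping.
Follower covers v·t_r = 45.8333 × 0.8 = 36.667 m while reacting, then v²/(2a_F) = 2100.691 / 10.000 = 210.069 m while braking, for a total of 36.667 + 210.069 = 246.736 m.
Since a_F ≤ a_L and the follower starts braking later, the follower is never slower than the leader, so the closest approach is when both have stopped.
Minimum gap = 246.736 − 210.069 = 36.667 m.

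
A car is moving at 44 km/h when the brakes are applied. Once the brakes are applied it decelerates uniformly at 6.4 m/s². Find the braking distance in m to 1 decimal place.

Braking distance ≈ 11.7 m

44 km/h ÷ 3.6 = 12.2222 m/s.
Braking distance = v²/(2a) = 12.2222² / (2 × 6.400) = 149.382 / 12.800 = 11.670 m.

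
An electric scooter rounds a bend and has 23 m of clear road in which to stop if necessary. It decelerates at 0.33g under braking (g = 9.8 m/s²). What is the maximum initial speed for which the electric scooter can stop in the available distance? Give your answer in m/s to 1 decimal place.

Maximum speed ≈ 12.2 m/s

a = 0.33 × 9.8 = 3.234 m/s².
v²/(2a) = d ⇒ v = √(2 × 3.234 × 23) = √148.76 = 12.1967 m/s.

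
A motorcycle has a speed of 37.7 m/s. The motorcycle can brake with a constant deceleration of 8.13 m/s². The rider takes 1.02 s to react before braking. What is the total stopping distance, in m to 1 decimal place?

Total stopping distance ≈ 125.9 m

Reaction distance = v·t_r = 37.7000 × 1.02 = 38.454 m.
Braking distance = v²/(2a) = 37.7000² / (2 × 8.130) = 1421.290 / 16.260 = 87.410 m.
Total = 38.454 + 87.410 = 125.864 m.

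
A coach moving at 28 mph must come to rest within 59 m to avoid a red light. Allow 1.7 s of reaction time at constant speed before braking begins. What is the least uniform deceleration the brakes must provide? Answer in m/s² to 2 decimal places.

28 mph × 0.44704 = 12.5171 m/s.
Distance covered during reaction = 12.5171 × 1.7 = 21.279 m.
Distance available for braking: 59 − 21.279 = 37.721 m.
v² = 2a·d ⇒ a = v²/(2d) = 12.5171² / (2 × 37.721) = 156.678 / 75.442 = 2.0768 m/s².

Required deceleration ≈ 2.08 m/s²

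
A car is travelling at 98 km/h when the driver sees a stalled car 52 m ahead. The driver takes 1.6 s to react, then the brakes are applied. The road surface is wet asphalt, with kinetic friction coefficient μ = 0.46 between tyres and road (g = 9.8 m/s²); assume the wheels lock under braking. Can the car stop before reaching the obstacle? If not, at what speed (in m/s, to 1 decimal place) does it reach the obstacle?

No — it strikes the obstacle at 25.8 m/s

98 km/h ÷ 3.6 = 27.2222 m/s.
a = μg = 0.46 × 9.8 = 4.508 m/s².
Reaction distance = 27.2222 × 1.6 = 43.556 m.
Braking distance needed to stop: v²/(2a) = 741.048 / 9.016 = 82.193 m, so total needed = 43.556 + 82.193 = 125.749 m > 52 m — it cannot stop.
Distance remaining when braking begins: 52 − 43.556 = 8.444 m.
v² = v₀² − 2a·d = 741.048 − 2 × 4.508 × 8.444 = 664.917 m²/s².
v = √664.917 = 25.786 m/s.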